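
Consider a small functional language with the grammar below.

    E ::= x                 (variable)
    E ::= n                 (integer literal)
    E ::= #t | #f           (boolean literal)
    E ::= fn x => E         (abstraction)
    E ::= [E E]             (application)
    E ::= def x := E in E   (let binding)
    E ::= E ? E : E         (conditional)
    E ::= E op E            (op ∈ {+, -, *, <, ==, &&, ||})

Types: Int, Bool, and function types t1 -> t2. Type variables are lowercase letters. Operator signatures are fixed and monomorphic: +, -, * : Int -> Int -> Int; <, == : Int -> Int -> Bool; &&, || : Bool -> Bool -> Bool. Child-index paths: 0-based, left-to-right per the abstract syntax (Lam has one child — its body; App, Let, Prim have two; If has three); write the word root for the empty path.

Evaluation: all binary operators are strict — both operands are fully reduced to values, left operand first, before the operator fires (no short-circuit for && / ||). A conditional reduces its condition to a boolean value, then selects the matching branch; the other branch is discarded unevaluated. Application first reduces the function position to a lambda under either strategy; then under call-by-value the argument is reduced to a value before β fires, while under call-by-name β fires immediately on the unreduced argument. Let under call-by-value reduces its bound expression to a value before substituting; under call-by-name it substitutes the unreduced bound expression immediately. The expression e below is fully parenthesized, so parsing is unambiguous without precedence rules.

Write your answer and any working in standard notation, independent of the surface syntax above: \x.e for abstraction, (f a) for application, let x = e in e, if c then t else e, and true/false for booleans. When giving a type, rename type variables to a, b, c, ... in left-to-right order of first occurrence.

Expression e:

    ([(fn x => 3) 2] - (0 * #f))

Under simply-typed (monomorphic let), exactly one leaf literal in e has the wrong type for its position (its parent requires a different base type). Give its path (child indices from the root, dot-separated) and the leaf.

Derivation:
\x._ : a -> Int
  unify a -> Int ~ Int -> b
  unify a ~ Int
  unify Int ~ b
_ _ : Int
  unify Int ~ Int
  unify Int ~ Int
  unify Bool ~ Int
  FAIL: mismatch Bool ~ Int

Answer: 1.1 : false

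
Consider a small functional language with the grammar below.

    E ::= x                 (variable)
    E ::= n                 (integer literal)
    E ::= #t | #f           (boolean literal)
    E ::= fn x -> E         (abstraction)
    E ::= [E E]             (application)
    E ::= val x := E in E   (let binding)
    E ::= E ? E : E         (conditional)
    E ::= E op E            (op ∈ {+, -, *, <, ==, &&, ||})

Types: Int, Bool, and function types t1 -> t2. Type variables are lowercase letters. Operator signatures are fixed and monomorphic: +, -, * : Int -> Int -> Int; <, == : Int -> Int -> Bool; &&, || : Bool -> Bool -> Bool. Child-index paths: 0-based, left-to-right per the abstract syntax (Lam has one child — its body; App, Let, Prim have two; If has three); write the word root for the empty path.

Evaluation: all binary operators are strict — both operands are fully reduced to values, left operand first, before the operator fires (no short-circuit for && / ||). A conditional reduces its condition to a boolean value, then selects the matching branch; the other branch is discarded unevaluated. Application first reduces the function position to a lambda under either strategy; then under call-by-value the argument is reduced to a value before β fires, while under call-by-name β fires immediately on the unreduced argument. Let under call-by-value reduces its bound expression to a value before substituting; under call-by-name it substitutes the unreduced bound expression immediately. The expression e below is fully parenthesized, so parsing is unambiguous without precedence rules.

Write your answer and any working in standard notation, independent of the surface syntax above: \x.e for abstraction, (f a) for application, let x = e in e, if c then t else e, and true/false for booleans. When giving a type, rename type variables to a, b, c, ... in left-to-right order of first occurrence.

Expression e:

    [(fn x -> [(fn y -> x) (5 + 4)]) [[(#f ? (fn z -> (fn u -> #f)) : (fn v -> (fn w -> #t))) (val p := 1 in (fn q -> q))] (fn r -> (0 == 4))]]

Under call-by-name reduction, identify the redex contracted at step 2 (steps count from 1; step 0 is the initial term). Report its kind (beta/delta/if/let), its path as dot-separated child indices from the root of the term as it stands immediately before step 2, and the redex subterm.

Derivation:
step 0: ((\x.((\y.x) (5 + 4))) (((if false then (\z.(\u.false)) else (\v.(\w.true))) (let p = 1 in (\q.q))) (\r.(0 == 4))))
step 1: [beta@root] ((\y.(((if false then (\z.(\u.false)) else (\v.(\w.true))) (let p = 1 in (\q.q))) (\r.(0 == 4)))) (5 + 4))
step 2: [beta@root] (((if false then (\z.(\u.false)) else (\v.(\w.true))) (let p = 1 in (\q.q))) (\r.(0 == 4)))

Answer: beta at root : ((\y.(((if false then (\z.(\u.false)) else (\v.(\w.true))) (let p = 1 in (\q.q))) (\r.(0 == 4)))) (5 + 4))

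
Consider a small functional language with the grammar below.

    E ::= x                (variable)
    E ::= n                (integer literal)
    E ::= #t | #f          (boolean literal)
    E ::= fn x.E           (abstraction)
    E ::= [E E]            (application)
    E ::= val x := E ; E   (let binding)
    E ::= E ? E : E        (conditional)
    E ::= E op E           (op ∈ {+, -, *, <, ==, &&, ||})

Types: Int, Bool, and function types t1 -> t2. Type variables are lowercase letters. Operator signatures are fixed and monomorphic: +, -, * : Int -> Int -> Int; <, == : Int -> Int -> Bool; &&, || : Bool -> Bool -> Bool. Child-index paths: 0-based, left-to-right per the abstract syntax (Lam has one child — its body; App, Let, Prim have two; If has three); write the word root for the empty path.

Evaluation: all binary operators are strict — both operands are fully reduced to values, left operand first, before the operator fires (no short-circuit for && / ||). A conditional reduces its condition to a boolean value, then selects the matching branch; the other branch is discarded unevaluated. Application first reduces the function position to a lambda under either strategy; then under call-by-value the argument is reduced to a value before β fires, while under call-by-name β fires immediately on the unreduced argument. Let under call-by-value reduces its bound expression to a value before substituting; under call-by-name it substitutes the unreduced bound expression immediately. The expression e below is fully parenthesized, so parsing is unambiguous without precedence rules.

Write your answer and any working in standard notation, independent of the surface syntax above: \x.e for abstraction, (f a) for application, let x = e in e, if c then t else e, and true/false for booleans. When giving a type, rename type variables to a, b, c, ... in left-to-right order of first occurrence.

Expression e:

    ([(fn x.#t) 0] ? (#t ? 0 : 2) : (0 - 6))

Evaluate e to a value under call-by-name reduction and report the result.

Answer: 0

Working:
step 0: (if ((\x.true) 0) then (if true then 0 else 2) else (0 - 6))
step 1: [beta@0] (if true then (if true then 0 else 2) else (0 - 6))
step 2: [if@root] (if true then 0 else 2)
step 3: [if@root] 0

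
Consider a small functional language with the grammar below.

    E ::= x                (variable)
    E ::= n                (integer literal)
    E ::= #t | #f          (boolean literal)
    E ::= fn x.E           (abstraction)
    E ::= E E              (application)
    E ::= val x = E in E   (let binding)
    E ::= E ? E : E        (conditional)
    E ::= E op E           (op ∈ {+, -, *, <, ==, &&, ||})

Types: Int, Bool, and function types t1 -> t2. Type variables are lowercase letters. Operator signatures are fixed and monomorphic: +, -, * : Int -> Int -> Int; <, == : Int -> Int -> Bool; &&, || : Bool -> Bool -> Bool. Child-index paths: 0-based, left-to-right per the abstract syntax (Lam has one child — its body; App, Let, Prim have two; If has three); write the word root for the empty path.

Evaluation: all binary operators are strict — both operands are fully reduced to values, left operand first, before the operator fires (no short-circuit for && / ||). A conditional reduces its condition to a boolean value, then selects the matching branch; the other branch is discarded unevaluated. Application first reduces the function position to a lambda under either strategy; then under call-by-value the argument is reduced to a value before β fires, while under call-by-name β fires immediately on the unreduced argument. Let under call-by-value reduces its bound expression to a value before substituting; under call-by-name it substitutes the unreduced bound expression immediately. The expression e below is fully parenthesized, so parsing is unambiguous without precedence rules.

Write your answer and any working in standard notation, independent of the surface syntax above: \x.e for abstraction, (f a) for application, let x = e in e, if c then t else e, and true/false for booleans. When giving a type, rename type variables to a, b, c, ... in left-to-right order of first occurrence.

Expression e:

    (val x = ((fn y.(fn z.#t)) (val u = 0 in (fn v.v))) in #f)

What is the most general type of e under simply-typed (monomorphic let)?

Working:
\z._ : b -> Bool
\y._ : a -> b -> Bool
let u : Int
v : c
\v._ : c -> c
  unify a -> b -> Bool ~ (c -> c) -> d
  unify a ~ c -> c
  unify b -> Bool ~ d
_ _ : b -> Bool
let x : b -> Bool

Answer: Bool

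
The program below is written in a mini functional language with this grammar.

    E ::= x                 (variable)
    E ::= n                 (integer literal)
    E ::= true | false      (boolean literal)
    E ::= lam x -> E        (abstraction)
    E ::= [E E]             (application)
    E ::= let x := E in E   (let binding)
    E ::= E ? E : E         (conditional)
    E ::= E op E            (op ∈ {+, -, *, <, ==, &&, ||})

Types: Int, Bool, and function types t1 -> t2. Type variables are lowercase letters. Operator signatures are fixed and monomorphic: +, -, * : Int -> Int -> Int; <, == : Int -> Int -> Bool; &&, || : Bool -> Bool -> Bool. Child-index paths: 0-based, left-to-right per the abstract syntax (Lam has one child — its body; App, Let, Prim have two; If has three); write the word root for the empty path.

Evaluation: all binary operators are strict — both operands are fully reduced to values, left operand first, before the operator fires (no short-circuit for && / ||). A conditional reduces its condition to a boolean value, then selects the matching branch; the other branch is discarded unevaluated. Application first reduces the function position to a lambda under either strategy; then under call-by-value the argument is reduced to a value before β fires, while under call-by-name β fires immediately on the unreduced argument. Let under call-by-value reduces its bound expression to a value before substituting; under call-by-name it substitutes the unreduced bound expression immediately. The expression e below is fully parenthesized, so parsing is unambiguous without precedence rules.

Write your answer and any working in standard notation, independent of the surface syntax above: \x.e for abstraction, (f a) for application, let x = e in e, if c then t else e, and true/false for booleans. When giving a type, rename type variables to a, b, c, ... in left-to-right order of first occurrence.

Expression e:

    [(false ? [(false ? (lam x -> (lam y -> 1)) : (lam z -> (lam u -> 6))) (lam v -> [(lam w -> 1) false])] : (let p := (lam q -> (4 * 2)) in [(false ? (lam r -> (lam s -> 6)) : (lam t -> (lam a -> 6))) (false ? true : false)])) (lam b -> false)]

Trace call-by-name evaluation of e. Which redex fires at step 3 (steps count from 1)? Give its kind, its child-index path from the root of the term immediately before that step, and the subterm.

Trace:
step 0: ((if false then ((if false then (\x.(\y.1)) else (\z.(\u.6))) (\v.((\w.1) false))) else (let p = (\q.(4 * 2)) in ((if false then (\r.(\s.6)) else (\t.(\a.6))) (if false then true else false)))) (\b.false))
step 1: [if@0] ((let p = (\q.(4 * 2)) in ((if false then (\r.(\s.6)) else (\t.(\a.6))) (if false then true else false))) (\b.false))
step 2: [let@0] (((if false then (\r.(\s.6)) else (\t.(\a.6))) (if false then true else false)) (\b.false))
step 3: [if@0.0] (((\t.(\a.6)) (if false then true else false)) (\b.false))

Answer: if at 0.0 : (if false then (\r.(\s.6)) else (\t.(\a.6)))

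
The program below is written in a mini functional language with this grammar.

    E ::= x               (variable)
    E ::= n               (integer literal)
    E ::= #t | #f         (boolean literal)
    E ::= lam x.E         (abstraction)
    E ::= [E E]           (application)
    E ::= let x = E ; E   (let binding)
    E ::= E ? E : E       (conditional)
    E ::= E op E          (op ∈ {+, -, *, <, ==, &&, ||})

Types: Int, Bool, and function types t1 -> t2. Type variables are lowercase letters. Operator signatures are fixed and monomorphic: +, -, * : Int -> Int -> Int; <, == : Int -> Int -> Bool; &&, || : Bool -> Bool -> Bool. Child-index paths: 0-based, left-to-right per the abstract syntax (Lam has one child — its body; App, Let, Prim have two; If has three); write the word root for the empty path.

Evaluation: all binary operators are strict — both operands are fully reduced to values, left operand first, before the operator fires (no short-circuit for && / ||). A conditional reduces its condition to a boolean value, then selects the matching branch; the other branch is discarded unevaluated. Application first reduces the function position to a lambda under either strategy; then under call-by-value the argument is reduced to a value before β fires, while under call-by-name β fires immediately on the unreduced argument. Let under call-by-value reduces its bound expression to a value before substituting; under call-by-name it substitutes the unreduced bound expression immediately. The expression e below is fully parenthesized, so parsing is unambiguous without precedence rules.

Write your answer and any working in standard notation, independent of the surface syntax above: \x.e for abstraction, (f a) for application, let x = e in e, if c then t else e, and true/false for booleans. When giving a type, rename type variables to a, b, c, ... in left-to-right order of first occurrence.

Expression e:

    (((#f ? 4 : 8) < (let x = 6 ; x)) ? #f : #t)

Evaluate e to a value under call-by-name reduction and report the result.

Answer: true

Trace:
step 0: (if ((if false then 4 else 8) < (let x = 6 in x)) then false else true)
step 1: [if@0.0] (if (8 < (let x = 6 in x)) then false else true)
step 2: [let@0.1] (if (8 < 6) then false else true)
step 3: [delta@0] (if false then false else true)
step 4: [if@root] true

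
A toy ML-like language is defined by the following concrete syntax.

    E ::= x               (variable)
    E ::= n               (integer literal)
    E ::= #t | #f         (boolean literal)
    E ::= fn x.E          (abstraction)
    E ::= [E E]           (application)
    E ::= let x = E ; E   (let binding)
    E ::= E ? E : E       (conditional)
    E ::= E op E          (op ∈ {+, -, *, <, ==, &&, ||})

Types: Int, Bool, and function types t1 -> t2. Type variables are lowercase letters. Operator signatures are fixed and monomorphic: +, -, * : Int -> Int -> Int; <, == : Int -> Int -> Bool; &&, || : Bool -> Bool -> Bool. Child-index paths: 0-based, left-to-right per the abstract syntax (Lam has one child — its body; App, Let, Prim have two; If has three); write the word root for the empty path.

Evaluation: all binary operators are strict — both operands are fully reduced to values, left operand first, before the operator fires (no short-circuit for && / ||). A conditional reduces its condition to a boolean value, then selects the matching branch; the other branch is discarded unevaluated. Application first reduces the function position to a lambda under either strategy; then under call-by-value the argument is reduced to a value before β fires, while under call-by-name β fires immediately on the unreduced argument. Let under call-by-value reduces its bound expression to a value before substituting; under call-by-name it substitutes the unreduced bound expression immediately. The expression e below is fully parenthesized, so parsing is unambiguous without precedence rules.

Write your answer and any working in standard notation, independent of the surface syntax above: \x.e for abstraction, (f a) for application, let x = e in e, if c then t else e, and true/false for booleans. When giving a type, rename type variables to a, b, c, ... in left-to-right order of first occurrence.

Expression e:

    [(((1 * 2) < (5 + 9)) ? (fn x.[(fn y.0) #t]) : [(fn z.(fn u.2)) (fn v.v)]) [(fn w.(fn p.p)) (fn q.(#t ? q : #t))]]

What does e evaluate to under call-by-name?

Derivation:
step 0: ((if ((1 * 2) < (5 + 9)) then (\x.((\y.0) true)) else ((\z.(\u.2)) (\v.v))) ((\w.(\p.p)) (\q.(if true then q else true))))
step 1: [delta@0.0.0] ((if (2 < (5 + 9)) then (\x.((\y.0) true)) else ((\z.(\u.2)) (\v.v))) ((\w.(\p.p)) (\q.(if true then q else true))))
step 2: [delta@0.0.1] ((if (2 < 14) then (\x.((\y.0) true)) else ((\z.(\u.2)) (\v.v))) ((\w.(\p.p)) (\q.(if true then q else true))))
step 3: [delta@0.0] ((if true then (\x.((\y.0) true)) else ((\z.(\u.2)) (\v.v))) ((\w.(\p.p)) (\q.(if true then q else true))))
step 4: [if@0] ((\x.((\y.0) true)) ((\w.(\p.p)) (\q.(if true then q else true))))
step 5: [beta@root] ((\y.0) true)
step 6: [beta@root] 0

Answer: 0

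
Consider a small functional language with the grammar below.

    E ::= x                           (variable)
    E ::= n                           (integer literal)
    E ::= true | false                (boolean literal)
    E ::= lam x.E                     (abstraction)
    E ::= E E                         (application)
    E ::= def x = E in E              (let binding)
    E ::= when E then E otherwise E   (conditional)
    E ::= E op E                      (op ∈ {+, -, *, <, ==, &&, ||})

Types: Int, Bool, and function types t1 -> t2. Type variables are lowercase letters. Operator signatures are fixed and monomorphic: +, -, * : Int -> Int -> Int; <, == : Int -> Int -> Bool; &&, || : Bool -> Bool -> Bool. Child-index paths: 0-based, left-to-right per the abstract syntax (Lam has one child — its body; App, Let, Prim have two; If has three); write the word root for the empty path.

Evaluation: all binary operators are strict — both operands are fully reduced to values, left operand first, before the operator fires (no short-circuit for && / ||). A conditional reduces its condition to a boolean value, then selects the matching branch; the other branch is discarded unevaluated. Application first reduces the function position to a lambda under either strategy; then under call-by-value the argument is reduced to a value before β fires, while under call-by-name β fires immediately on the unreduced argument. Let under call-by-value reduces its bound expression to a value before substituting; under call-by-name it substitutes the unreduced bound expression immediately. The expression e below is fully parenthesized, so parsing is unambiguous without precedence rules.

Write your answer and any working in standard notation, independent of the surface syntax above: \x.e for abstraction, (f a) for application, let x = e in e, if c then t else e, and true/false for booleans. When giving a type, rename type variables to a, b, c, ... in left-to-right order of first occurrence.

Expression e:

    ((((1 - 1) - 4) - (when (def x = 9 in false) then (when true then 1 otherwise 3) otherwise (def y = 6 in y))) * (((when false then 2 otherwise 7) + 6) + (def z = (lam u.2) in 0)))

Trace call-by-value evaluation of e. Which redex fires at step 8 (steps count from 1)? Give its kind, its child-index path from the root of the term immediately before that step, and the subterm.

Trace:
step 0: ((((1 - 1) - 4) - (if (let x = 9 in false) then (if true then 1 else 3) else (let y = 6 in y))) * (((if false then 2 else 7) + 6) + (let z = (\u.2) in 0)))
step 1: [delta@0.0.0] (((0 - 4) - (if (let x = 9 in false) then (if true then 1 else 3) else (let y = 6 in y))) * (((if false then 2 else 7) + 6) + (let z = (\u.2) in 0)))
step 2: [delta@0.0] ((-4 - (if (let x = 9 in false) then (if true then 1 else 3) else (let y = 6 in y))) * (((if false then 2 else 7) + 6) + (let z = (\u.2) in 0)))
step 3: [let@0.1.0] ((-4 - (if false then (if true then 1 else 3) else (let y = 6 in y))) * (((if false then 2 else 7) + 6) + (let z = (\u.2) in 0)))
step 4: [if@0.1] ((-4 - (let y = 6 in y)) * (((if false then 2 else 7) + 6) + (let z = (\u.2) in 0)))
step 5: [let@0.1] ((-4 - 6) * (((if false then 2 else 7) + 6) + (let z = (\u.2) in 0)))
step 6: [delta@0] (-10 * (((if false then 2 else 7) + 6) + (let z = (\u.2) in 0)))
step 7: [if@1.0.0] (-10 * ((7 + 6) + (let z = (\u.2) in 0)))
step 8: [delta@1.0] (-10 * (13 + (let z = (\u.2) in 0)))

Answer: delta at 1.0 : (7 + 6)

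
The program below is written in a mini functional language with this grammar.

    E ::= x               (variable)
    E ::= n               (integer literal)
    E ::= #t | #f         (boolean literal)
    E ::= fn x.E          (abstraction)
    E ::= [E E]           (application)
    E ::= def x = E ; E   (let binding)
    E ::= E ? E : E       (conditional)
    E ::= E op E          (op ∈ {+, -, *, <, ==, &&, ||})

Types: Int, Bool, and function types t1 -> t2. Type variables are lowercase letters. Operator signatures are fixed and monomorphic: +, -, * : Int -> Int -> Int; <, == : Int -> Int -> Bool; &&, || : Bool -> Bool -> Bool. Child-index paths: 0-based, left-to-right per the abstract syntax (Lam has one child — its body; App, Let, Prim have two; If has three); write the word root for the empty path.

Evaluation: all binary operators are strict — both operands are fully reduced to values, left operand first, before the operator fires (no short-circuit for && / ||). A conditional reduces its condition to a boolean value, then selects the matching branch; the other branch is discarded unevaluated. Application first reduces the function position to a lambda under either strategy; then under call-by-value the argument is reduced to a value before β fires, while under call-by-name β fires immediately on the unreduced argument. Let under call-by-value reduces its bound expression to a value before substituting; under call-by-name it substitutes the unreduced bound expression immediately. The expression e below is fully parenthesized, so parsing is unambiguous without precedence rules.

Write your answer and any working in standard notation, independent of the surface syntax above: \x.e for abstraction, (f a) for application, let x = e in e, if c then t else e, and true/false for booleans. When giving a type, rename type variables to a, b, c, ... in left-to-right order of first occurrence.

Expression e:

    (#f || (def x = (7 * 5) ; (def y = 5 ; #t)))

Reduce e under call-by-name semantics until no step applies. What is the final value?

Answer: true

Derivation:
step 0: (false || (let x = (7 * 5) in (let y = 5 in true)))
step 1: [let@1] (false || (let y = 5 in true))
step 2: [let@1] (false || true)
step 3: [delta@root] true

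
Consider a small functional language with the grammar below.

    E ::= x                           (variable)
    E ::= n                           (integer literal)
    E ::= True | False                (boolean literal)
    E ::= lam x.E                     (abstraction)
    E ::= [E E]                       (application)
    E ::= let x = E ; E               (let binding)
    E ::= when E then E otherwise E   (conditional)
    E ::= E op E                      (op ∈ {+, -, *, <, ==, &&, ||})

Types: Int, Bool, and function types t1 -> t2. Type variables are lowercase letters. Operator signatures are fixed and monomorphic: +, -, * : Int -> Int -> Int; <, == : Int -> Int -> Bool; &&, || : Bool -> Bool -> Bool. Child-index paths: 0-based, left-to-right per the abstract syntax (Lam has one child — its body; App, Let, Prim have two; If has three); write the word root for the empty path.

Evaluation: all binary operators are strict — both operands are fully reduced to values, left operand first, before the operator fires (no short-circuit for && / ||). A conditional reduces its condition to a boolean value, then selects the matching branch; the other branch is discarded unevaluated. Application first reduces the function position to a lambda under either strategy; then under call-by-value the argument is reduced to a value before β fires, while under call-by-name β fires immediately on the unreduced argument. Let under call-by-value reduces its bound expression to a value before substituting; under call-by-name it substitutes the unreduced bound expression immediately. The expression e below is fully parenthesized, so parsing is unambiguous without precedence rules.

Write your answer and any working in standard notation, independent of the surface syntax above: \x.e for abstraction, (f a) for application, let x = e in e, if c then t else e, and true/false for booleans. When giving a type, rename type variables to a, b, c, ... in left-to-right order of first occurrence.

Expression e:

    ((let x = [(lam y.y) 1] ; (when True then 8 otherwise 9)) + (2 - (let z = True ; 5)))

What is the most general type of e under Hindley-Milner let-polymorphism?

Answer: Int

Derivation:
y : a
\y._ : a -> a
  unify a -> a ~ Int -> b
  unify a ~ Int
  unify Int ~ b
_ _ : Int
let x : Int
  unify Bool ~ Bool
  unify Int ~ Int
  unify Int ~ Int
  unify Int ~ Int
let z : Bool
  unify Int ~ Int
  unify Int ~ Int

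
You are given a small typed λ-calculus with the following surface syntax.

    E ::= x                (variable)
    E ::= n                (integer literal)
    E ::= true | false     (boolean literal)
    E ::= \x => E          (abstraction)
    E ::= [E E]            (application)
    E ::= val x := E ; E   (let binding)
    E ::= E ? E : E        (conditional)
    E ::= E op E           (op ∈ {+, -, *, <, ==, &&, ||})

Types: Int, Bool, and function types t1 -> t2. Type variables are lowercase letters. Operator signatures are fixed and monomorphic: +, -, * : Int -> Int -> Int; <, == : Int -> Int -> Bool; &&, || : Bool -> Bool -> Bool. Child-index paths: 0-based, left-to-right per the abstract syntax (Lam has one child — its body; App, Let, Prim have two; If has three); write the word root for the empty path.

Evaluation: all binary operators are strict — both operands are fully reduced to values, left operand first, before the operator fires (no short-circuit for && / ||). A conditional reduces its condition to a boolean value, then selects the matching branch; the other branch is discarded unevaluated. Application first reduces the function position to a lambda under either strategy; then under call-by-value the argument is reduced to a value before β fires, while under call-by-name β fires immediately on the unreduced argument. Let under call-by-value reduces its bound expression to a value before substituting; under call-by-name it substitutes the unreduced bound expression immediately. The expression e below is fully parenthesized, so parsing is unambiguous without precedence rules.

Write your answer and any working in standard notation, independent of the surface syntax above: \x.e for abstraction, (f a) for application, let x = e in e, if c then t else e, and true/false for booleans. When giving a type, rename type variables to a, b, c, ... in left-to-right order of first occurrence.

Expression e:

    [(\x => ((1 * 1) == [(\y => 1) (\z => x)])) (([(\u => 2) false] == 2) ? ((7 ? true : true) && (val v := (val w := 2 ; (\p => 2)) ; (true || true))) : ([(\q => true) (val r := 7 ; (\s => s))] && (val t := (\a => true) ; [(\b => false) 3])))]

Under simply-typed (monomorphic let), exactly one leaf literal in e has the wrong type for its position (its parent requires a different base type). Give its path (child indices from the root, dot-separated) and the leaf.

Answer: 1.1.0.0 : 7

Trace:
  unify Int ~ Int
  unify Int ~ Int
  unify Int ~ Int
\y._ : b -> Int
x : a
\z._ : c -> a
  unify b -> Int ~ (c -> a) -> d
  unify b ~ c -> a
  unify Int ~ d
_ _ : Int
  unify Int ~ Int
\x._ : a -> Bool
\u._ : e -> Int
  unify e -> Int ~ Bool -> f
  unify e ~ Bool
  unify Int ~ f
_ _ : Int
  unify Int ~ Int
  unify Int ~ Int
  unify Bool ~ Bool
  unify Int ~ Bool
  FAIL: mismatch Int ~ Bool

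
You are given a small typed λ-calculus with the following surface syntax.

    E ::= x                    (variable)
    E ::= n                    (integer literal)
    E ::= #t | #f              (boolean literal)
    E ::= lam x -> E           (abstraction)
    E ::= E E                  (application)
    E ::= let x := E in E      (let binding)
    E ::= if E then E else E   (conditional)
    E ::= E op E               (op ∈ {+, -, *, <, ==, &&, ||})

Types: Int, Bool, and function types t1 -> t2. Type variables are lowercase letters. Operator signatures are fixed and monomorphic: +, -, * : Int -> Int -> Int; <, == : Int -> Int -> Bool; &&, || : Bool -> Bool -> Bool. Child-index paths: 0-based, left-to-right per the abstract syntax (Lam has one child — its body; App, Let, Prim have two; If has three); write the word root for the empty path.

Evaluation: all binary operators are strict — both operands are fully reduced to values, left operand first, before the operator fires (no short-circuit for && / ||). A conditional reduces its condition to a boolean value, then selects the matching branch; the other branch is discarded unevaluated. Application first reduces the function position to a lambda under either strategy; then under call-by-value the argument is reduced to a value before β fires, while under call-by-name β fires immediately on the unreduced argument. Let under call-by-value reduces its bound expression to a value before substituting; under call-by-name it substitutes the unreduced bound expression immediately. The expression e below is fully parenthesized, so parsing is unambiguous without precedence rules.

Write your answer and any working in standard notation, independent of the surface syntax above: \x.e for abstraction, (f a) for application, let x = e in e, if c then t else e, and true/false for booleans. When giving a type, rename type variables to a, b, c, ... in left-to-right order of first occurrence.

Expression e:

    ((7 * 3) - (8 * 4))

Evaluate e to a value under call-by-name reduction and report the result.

Derivation:
step 0: ((7 * 3) - (8 * 4))
step 1: [delta@0] (21 - (8 * 4))
step 2: [delta@1] (21 - 32)
step 3: [delta@root] -11

Answer: -11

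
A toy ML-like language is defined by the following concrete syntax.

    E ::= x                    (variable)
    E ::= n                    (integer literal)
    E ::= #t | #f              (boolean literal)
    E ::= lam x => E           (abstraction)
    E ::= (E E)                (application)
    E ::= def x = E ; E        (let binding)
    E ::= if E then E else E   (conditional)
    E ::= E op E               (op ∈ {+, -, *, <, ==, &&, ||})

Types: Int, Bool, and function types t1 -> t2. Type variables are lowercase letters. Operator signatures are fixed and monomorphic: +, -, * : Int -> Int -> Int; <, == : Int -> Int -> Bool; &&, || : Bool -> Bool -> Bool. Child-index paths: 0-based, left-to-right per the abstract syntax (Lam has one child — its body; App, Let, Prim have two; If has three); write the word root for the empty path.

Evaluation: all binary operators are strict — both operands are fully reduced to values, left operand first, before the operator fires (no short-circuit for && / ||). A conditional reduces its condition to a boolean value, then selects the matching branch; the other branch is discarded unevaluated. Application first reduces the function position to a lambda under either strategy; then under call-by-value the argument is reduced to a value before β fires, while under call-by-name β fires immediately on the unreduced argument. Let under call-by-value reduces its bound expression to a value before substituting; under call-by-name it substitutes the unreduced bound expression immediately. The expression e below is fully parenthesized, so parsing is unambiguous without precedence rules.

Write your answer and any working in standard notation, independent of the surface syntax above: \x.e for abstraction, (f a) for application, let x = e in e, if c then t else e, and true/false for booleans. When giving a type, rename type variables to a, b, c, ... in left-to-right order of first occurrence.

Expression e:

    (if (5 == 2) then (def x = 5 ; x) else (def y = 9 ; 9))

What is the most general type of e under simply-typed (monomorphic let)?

Derivation:
  unify Int ~ Int
  unify Int ~ Int
  unify Bool ~ Bool
let x : Int
x : Int
let y : Int
  unify Int ~ Int

Answer: Int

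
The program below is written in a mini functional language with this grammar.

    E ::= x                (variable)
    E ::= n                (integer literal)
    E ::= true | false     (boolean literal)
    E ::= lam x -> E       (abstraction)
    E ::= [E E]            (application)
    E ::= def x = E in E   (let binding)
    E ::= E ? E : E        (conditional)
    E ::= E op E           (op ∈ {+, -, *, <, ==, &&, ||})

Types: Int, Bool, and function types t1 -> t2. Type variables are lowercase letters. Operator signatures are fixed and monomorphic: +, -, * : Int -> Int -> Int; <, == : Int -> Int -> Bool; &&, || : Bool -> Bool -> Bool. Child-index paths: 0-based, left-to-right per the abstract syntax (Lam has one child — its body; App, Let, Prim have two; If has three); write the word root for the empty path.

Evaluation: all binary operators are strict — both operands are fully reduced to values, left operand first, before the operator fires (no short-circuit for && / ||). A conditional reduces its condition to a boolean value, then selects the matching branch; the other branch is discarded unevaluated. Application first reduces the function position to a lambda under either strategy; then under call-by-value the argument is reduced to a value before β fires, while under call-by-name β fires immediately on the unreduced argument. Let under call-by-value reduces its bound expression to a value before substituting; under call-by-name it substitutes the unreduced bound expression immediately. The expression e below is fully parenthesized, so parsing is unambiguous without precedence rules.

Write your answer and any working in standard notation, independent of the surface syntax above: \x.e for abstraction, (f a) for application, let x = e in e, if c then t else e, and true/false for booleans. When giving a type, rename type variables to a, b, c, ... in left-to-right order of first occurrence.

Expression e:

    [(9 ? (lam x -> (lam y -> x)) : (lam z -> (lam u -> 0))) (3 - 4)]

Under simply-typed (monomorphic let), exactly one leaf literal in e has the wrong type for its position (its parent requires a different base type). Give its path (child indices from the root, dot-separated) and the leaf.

Answer: 0.0 : 9

Working:
  unify Int ~ Bool
  FAIL: mismatch Int ~ Bool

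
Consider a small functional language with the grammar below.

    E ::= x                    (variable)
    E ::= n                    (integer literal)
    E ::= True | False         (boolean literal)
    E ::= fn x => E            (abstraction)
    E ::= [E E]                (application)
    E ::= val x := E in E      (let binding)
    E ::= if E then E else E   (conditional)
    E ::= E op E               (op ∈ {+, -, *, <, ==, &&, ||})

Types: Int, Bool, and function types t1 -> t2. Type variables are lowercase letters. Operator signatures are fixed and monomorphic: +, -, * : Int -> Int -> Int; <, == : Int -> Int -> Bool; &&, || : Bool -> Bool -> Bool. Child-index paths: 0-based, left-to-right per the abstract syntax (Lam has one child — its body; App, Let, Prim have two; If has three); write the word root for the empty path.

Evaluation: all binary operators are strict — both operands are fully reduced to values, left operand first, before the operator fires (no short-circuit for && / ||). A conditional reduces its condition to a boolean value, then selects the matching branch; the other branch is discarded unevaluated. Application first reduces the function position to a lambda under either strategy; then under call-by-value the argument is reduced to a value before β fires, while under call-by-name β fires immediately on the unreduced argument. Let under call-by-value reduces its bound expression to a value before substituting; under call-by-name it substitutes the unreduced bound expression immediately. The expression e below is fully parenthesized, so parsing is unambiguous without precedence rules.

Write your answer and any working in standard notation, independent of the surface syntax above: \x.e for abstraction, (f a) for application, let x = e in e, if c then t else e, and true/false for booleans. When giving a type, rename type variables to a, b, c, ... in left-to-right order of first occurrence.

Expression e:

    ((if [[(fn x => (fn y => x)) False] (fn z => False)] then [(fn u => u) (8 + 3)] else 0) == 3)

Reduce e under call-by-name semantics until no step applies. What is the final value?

Derivation:
step 0: ((if (((\x.(\y.x)) false) (\z.false)) then ((\u.u) (8 + 3)) else 0) == 3)
step 1: [beta@0.0.0] ((if ((\y.false) (\z.false)) then ((\u.u) (8 + 3)) else 0) == 3)
step 2: [beta@0.0] ((if false then ((\u.u) (8 + 3)) else 0) == 3)
step 3: [if@0] (0 == 3)
step 4: [delta@root] false

Answer: false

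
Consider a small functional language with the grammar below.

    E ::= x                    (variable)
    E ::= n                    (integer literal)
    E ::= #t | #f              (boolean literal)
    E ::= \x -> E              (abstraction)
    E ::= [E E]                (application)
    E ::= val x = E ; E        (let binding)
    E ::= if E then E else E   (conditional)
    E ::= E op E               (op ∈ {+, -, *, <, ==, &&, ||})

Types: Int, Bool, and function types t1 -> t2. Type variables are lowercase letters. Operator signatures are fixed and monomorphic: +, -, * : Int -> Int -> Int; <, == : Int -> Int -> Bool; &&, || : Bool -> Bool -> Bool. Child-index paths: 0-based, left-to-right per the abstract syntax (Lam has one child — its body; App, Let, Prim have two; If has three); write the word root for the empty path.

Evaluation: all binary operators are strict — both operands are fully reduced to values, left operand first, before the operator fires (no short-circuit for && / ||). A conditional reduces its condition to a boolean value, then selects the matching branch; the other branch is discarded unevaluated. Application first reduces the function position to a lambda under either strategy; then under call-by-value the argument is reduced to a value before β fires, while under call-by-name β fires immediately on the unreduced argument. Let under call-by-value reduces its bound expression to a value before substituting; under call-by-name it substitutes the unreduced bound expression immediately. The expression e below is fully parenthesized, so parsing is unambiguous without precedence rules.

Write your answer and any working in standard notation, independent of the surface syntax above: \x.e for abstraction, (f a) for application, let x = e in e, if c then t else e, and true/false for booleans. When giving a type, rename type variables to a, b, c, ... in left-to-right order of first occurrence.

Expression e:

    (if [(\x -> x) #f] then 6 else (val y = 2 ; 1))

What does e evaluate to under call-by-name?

Answer: 1

Derivation:
step 0: (if ((\x.x) false) then 6 else (let y = 2 in 1))
step 1: [beta@0] (if false then 6 else (let y = 2 in 1))
step 2: [if@root] (let y = 2 in 1)
step 3: [let@root] 1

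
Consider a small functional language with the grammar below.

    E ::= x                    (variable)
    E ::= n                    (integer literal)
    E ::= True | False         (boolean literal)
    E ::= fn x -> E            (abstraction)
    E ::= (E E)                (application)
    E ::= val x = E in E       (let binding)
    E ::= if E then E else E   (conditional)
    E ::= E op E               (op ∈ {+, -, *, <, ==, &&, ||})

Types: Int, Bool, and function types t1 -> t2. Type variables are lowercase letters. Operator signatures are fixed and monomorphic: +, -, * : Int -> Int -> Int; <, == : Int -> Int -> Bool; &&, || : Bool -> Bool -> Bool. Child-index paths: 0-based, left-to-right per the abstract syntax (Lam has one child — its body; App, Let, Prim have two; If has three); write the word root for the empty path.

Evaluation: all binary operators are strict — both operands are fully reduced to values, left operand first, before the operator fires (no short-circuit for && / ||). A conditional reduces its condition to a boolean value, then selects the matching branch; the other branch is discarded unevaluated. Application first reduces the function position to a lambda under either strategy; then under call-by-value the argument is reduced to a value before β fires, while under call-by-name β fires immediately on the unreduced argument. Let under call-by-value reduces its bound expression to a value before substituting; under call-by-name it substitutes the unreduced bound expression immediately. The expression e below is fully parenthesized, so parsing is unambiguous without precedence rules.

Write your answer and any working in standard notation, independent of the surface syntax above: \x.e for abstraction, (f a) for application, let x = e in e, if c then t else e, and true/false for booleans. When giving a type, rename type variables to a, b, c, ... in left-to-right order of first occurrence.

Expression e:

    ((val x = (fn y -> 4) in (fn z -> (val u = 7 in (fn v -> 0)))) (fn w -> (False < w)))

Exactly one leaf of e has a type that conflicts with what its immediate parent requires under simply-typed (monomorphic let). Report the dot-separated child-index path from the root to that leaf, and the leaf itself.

Answer: 1.0.0 : false

Derivation:
\y._ : a -> Int
let x : a -> Int
let u : Int
\v._ : c -> Int
\z._ : b -> c -> Int
  unify Bool ~ Int
  FAIL: mismatch Bool ~ Int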